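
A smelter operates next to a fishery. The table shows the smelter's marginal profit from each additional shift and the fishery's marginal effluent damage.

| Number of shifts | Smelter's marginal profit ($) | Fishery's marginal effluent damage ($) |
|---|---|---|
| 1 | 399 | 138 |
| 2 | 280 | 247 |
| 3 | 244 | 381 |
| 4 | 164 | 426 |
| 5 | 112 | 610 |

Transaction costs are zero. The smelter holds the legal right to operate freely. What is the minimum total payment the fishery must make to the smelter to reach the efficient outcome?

$520

Left alone the smelter would choose level 5 (marginal profit stays positive).
Efficient level: k* = 2 (marginal profit ≥ marginal effluent damage through 2).
The fishery must at least cover the smelter's forgone profit from cutting 5→2: 244 + 164 + 112 = 520.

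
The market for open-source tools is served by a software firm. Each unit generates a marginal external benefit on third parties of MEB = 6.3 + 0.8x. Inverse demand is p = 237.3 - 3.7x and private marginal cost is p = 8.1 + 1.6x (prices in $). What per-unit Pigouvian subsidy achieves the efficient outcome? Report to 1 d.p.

subsidy = $48.2 per unit

Social marginal cost = private MC − MEB = 1.8 + 0.8x.
Set SMC = demand: 1.8 + 0.8x = 237.3 - 3.7x → x* = 52.3333.
The Pigouvian subsidy equals MEB at x*: 6.3 + 0.8×52.3333 = 48.1666.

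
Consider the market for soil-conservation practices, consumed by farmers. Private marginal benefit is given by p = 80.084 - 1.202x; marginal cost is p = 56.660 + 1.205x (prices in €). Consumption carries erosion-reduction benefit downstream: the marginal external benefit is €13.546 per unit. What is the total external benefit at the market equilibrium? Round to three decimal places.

€131.824

Market equilibrium (private): 56.660 + 1.205x = 80.084 - 1.202x → x_m = 9.7316.
Total external benefit = MEB × x_m = 13.546 × 9.7316 = 131.8243.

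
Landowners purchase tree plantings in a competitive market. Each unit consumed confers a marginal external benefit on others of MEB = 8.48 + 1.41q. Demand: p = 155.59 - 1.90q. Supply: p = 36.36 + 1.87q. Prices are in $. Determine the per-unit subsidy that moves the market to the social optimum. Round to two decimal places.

subsidy = $84.78 per unit

Social marginal benefit = demand + MEB = 164.07 - 0.49q.
Set SMB = MC: 164.07 - 0.49q = 36.36 + 1.87q → q* = 54.1144.
The Pigouvian subsidy equals MEB at q*: 8.48 + 1.41×54.1144 = 84.7813.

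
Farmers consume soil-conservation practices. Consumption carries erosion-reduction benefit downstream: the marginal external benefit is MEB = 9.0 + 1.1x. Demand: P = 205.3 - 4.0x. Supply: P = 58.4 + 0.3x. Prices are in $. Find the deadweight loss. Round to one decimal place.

Market equilibrium (private): 58.4 + 0.3x = 205.3 - 4.0x → x_m = 34.1628.
Social marginal benefit = demand + MEB = 214.3 - 2.9x.
Set SMB = MC: 214.3 - 2.9x = 58.4 + 0.3x → x* = 48.7188.
Height of the DWL triangle at x_m is SMB(x_m) − MC(x_m) = MEB(x_m) = 46.5791.
DWL = ½ × 14.5560 × 46.5791 = 339.0027.

DWL = $339.0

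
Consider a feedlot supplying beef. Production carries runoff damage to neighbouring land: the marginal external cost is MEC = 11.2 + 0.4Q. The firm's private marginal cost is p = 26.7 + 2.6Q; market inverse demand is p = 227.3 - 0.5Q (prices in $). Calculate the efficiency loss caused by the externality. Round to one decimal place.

DWL = $196.5

Market equilibrium (private): 26.7 + 2.6Q = 227.3 - 0.5Q → Q_m = 64.7097.
Social marginal cost = private MC + MEC = 37.9 + 3.0Q.
Set SMC = demand: 37.9 + 3.0Q = 227.3 - 0.5Q → Q* = 54.1143.
Between Q* and Q_m the wedge SMC − demand runs linearly from 0 to MEC(Q_m), so the loss is a triangle.
DWL = ½ × 10.5954 × 37.0839 = 196.4594.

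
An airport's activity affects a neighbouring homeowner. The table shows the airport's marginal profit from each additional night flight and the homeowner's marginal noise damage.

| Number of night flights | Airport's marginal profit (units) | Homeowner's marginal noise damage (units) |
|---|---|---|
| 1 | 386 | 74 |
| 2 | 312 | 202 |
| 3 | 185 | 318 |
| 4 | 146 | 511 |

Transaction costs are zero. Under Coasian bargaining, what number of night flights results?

Bargaining reaches the level where marginal profit last exceeds marginal noise damage.
That holds through level 2 (312 ≥ 202) but not at 3 (185 < 318).

2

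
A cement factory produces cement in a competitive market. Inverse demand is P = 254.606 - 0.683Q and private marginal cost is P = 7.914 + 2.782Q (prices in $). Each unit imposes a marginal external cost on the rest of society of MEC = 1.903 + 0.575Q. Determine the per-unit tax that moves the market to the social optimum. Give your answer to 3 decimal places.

Social marginal cost = private MC + MEC = 9.817 + 3.357Q.
Set SMC = demand: 9.817 + 3.357Q = 254.606 - 0.683Q → Q* = 60.5913.
The Pigouvian tax equals MEC at Q*: 1.903 + 0.575×60.5913 = 36.7430.

tax = $36.743 per unit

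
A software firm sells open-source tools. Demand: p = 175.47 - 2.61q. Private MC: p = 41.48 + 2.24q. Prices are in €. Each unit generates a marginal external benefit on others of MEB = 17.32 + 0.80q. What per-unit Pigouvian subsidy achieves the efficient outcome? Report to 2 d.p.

Social marginal cost = private MC − MEB = 24.16 + 1.44q.
Set SMC = demand: 24.16 + 1.44q = 175.47 - 2.61q → q* = 37.3605.
The Pigouvian subsidy equals MEB at q*: 17.32 + 0.80×37.3605 = 47.2084.

subsidy = €47.21 per unit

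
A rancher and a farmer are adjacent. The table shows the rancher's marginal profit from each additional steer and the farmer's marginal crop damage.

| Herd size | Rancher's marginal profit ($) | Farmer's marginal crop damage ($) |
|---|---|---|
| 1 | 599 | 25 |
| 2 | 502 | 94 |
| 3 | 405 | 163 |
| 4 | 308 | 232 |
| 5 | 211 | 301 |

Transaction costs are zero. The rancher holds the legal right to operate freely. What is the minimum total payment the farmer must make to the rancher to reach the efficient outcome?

$211

Left alone the rancher would choose level 5 (marginal profit stays positive).
Efficient level: k* = 4 (marginal profit ≥ marginal crop damage through 4).
The farmer must at least cover the rancher's forgone profit from cutting 5→4: 211 = 211.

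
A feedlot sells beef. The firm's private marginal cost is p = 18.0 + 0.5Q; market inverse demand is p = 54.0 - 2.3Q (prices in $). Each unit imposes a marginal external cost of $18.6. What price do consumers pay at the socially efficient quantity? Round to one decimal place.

Social marginal cost = private MC + MEC = 36.6 + 0.5Q.
Set SMC = demand: 36.6 + 0.5Q = 54.0 - 2.3Q → Q* = 6.2143.
Consumer price on the demand curve at Q*: 54.0 − 2.3×6.2143 = 39.7071.

P = $39.7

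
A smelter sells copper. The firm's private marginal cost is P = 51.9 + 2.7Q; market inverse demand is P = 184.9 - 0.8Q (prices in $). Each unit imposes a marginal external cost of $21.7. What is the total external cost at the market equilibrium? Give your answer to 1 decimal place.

Market equilibrium (private): 51.9 + 2.7Q = 184.9 - 0.8Q → Q_m = 38.0000.
Total external cost = MEC × Q_m = 21.7 × 38.0000 = 824.6000.

$824.6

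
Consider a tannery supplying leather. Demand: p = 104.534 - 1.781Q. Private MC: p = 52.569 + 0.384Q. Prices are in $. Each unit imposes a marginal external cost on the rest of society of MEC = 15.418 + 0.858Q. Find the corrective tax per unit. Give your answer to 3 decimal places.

Social marginal cost = private MC + MEC = 67.987 + 1.242Q.
Set SMC = demand: 67.987 + 1.242Q = 104.534 - 1.781Q → Q* = 12.0896.
The Pigouvian tax equals MEC at Q*: 15.418 + 0.858×12.0896 = 25.7909.

tax = $25.791 per unit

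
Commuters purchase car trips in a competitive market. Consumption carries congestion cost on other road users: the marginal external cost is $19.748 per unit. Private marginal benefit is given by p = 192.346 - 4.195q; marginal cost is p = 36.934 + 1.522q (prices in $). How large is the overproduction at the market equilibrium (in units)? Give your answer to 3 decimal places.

Market equilibrium (private): 36.934 + 1.522q = 192.346 - 4.195q → q_m = 27.1842.
Social marginal benefit = demand − MEC = 172.598 - 4.195q.
Set SMB = MC: 172.598 - 4.195q = 36.934 + 1.522q → q* = 23.7299.
Gap = |27.1842 − 23.7299| = 3.4543.

3.454 units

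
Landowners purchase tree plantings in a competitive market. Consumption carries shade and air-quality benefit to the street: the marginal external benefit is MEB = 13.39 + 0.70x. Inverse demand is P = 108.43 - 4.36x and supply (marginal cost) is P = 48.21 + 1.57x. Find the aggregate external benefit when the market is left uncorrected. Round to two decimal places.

Market equilibrium (private): 48.21 + 1.57x = 108.43 - 4.36x → x_m = 10.1551.
Total external benefit = ∫₀^{x_m} (13.39 + 0.70x) dx = 13.39×10.1551 + ½×0.70×10.1551² = 172.0709.

172.07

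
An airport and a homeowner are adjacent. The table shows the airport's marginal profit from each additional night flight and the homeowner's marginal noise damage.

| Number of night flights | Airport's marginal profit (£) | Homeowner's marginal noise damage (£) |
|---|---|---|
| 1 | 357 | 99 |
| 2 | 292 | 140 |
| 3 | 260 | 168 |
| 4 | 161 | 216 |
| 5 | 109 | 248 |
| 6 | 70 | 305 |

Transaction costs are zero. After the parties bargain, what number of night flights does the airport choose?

Bargaining reaches the level where marginal profit last exceeds marginal noise damage.
That holds through level 3 (260 ≥ 168) but not at 4 (161 < 216).

3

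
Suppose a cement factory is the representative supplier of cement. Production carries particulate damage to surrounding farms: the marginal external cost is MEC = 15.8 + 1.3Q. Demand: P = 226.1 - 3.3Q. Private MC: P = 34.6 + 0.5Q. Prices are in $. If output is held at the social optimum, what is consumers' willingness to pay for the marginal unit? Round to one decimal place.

Social marginal cost = private MC + MEC = 50.4 + 1.8Q.
Set SMC = demand: 50.4 + 1.8Q = 226.1 - 3.3Q → Q* = 34.4510.
Consumer price on the demand curve at Q*: 226.1 − 3.3×34.4510 = 112.4117.

P = $112.4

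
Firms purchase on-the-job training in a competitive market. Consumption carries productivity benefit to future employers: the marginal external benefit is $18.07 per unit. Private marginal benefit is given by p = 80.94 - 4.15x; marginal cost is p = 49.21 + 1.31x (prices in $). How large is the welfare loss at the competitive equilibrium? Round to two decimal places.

Market equilibrium (private): 49.21 + 1.31x = 80.94 - 4.15x → x_m = 5.8114.
Social marginal benefit = demand + MEB = 99.01 - 4.15x.
Set SMB = MC: 99.01 - 4.15x = 49.21 + 1.31x → x* = 9.1209.
Height of the DWL triangle at x_m is SMB(x_m) − MC(x_m) = MEB(x_m) = 18.0700.
DWL = ½ × 3.3095 × 18.0700 = 29.9013.

DWL = $29.90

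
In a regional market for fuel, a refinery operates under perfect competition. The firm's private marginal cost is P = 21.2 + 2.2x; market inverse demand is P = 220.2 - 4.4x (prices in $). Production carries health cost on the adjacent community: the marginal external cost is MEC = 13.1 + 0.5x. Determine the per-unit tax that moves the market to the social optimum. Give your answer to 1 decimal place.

tax = $26.2 per unit

Social marginal cost = private MC + MEC = 34.3 + 2.7x.
Set SMC = demand: 34.3 + 2.7x = 220.2 - 4.4x → x* = 26.1831.
The Pigouvian tax equals MEC at x*: 13.1 + 0.5×26.1831 = 26.1916.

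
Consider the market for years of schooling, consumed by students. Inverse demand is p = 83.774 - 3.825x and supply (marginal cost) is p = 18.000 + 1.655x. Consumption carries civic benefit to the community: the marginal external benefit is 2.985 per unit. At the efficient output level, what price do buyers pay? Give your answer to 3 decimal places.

Social marginal benefit = demand + MEB = 86.759 - 3.825x.
Set SMB = MC: 86.759 - 3.825x = 18.000 + 1.655x → x* = 12.5473.
Consumer price on the demand curve at x*: 83.774 − 3.825×12.5473 = 35.7806.

P = 35.781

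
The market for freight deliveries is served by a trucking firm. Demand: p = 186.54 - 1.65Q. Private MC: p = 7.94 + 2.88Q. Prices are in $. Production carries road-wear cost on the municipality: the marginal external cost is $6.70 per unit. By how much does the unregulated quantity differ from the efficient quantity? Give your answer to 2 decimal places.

1.48 units

Market equilibrium (private): 7.94 + 2.88Q = 186.54 - 1.65Q → Q_m = 39.4260.
Social marginal cost = private MC + MEC = 14.64 + 2.88Q.
Set SMC = demand: 14.64 + 2.88Q = 186.54 - 1.65Q → Q* = 37.9470.
Gap = |39.4260 − 37.9470| = 1.4790.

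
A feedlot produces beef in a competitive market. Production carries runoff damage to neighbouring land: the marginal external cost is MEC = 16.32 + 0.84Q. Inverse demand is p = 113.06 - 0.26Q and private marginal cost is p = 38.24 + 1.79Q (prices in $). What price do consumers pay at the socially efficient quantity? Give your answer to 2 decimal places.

Social marginal cost = private MC + MEC = 54.56 + 2.63Q.
Set SMC = demand: 54.56 + 2.63Q = 113.06 - 0.26Q → Q* = 20.2422.
Consumer price on the demand curve at Q*: 113.06 − 0.26×20.2422 = 107.7970.

P = $107.80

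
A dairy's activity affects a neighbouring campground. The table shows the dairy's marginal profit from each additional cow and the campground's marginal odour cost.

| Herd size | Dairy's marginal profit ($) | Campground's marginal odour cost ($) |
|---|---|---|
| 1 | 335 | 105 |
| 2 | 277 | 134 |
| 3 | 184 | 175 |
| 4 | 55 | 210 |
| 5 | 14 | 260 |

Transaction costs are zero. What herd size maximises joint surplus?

Bargaining reaches the level where marginal profit last exceeds marginal odour cost.
That holds through level 3 (184 ≥ 175) but not at 4 (55 < 210).

3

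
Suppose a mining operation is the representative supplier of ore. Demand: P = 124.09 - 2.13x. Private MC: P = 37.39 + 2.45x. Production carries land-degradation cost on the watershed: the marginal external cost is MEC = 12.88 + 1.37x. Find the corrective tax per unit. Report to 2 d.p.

tax = 29.88 per unit

Social marginal cost = private MC + MEC = 50.27 + 3.82x.
Set SMC = demand: 50.27 + 3.82x = 124.09 - 2.13x → x* = 12.4067.
The Pigouvian tax equals MEC at x*: 12.88 + 1.37×12.4067 = 29.8772.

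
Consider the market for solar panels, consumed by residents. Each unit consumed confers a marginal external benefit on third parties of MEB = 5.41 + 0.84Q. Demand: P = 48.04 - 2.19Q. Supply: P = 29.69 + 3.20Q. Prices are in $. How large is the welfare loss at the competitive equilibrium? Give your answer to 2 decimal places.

Market equilibrium (private): 29.69 + 3.20Q = 48.04 - 2.19Q → Q_m = 3.4045.
Social marginal benefit = demand + MEB = 53.45 - 1.35Q.
Set SMB = MC: 53.45 - 1.35Q = 29.69 + 3.20Q → Q* = 5.2220.
Height of the DWL triangle at Q_m is SMB(Q_m) − MC(Q_m) = MEB(Q_m) = 8.2697.
DWL = ½ × 1.8175 × 8.2697 = 7.5151.

DWL = $7.52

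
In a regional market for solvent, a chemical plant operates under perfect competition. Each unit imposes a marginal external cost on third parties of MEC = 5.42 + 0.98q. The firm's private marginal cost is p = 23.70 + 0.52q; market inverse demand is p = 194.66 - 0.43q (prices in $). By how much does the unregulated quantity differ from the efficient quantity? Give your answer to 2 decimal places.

94.19 units

Market equilibrium (private): 23.70 + 0.52q = 194.66 - 0.43q → q_m = 179.9579.
Social marginal cost = private MC + MEC = 29.12 + 1.50q.
Set SMC = demand: 29.12 + 1.50q = 194.66 - 0.43q → q* = 85.7720.
Gap = |179.9579 − 85.7720| = 94.1859.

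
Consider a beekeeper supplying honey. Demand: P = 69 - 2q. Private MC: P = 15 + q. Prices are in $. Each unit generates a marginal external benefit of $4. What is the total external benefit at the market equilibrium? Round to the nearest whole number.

Market equilibrium (private): 15 + q = 69 - 2q → q_m = 18.0000.
Total external benefit = MEB × q_m = 4 × 18.0000 = 72.0000.

$72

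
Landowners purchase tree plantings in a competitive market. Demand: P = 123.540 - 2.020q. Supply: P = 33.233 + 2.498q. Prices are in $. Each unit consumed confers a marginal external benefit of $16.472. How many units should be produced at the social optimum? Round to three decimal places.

q* = 23.634

Social marginal benefit = demand + MEB = 140.012 - 2.020q.
Set SMB = MC: 140.012 - 2.020q = 33.233 + 2.498q → q* = 23.6341.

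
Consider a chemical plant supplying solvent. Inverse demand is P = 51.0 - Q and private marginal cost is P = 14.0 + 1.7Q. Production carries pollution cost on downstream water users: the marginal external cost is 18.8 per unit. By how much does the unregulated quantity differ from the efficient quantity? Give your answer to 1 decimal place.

7.0 units

Market equilibrium (private): 14.0 + 1.7Q = 51.0 - Q → Q_m = 13.7037.
Social marginal cost = private MC + MEC = 32.8 + 1.7Q.
Set SMC = demand: 32.8 + 1.7Q = 51.0 - Q → Q* = 6.7407.
Gap = |13.7037 − 6.7407| = 6.9630.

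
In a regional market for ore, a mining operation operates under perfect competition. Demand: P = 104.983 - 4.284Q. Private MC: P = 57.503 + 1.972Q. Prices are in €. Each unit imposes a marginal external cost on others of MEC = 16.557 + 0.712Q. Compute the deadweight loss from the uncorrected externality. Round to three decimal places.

DWL = €34.606

Market equilibrium (private): 57.503 + 1.972Q = 104.983 - 4.284Q → Q_m = 7.5895.
Social marginal cost = private MC + MEC = 74.060 + 2.684Q.
Set SMC = demand: 74.060 + 2.684Q = 104.983 - 4.284Q → Q* = 4.4379.
Between Q* and Q_m the wedge SMC − demand runs linearly from 0 to MEC(Q_m), so the loss is a triangle.
DWL = ½ × 3.1516 × 21.9607 = 34.6057.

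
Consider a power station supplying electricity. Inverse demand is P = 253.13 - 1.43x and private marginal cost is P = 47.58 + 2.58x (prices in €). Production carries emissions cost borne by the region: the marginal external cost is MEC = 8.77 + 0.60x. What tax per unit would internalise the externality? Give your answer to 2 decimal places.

Social marginal cost = private MC + MEC = 56.35 + 3.18x.
Set SMC = demand: 56.35 + 3.18x = 253.13 - 1.43x → x* = 42.6855.
The Pigouvian tax equals MEC at x*: 8.77 + 0.60×42.6855 = 34.3813.

tax = €34.38 per unit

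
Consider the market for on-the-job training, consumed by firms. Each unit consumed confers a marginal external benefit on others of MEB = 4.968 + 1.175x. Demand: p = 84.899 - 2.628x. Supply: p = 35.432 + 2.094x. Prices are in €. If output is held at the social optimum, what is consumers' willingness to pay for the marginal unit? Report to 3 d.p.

Social marginal benefit = demand + MEB = 89.867 - 1.453x.
Set SMB = MC: 89.867 - 1.453x = 35.432 + 2.094x → x* = 15.3468.
Consumer price on the demand curve at x*: 84.899 − 2.628×15.3468 = 44.5676.

P = €44.568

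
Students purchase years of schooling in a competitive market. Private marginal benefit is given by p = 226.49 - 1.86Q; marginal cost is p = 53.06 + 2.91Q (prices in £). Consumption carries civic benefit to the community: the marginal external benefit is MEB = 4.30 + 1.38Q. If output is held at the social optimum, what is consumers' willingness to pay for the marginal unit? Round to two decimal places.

Social marginal benefit = demand + MEB = 230.79 - 0.48Q.
Set SMB = MC: 230.79 - 0.48Q = 53.06 + 2.91Q → Q* = 52.4277.
Consumer price on the demand curve at Q*: 226.49 − 1.86×52.4277 = 128.9745.

P = £128.97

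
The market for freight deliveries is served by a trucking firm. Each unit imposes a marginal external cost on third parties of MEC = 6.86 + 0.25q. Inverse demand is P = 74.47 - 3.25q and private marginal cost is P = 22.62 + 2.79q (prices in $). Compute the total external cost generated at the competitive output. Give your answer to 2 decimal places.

Market equilibrium (private): 22.62 + 2.79q = 74.47 - 3.25q → q_m = 8.5844.
Total external cost = ∫₀^{q_m} (6.86 + 0.25q) dq = 6.86×8.5844 + ½×0.25×8.5844² = 68.1005.

$68.10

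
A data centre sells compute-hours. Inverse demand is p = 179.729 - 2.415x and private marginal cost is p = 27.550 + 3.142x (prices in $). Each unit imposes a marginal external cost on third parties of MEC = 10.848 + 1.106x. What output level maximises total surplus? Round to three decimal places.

Social marginal cost = private MC + MEC = 38.398 + 4.248x.
Set SMC = demand: 38.398 + 4.248x = 179.729 - 2.415x → x* = 21.2113.

x* = 21.211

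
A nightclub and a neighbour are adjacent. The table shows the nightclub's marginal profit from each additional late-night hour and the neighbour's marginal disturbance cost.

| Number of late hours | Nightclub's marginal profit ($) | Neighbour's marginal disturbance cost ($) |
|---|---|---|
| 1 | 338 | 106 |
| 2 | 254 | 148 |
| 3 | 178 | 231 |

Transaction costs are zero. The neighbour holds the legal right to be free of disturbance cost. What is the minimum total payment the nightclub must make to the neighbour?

Efficient level: marginal profit ≥ marginal disturbance cost through level 2, so k* = 2.
With the neighbour holding the right, the nightclub must at least compensate total damage at k*: 106 + 148 = 254.

$254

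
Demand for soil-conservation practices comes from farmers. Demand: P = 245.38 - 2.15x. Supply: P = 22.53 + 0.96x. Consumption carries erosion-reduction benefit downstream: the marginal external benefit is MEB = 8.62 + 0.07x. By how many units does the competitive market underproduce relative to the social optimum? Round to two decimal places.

4.49 units

Market equilibrium (private): 22.53 + 0.96x = 245.38 - 2.15x → x_m = 71.6559.
Social marginal benefit = demand + MEB = 254.00 - 2.08x.
Set SMB = MC: 254.00 - 2.08x = 22.53 + 0.96x → x* = 76.1414.
Gap = |71.6559 − 76.1414| = 4.4855.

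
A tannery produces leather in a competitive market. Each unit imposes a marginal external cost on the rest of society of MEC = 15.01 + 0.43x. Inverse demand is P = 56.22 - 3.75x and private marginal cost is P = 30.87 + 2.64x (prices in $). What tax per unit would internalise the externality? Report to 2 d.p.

Social marginal cost = private MC + MEC = 45.88 + 3.07x.
Set SMC = demand: 45.88 + 3.07x = 56.22 - 3.75x → x* = 1.5161.
The Pigouvian tax equals MEC at x*: 15.01 + 0.43×1.5161 = 15.6619.

tax = $15.66 per unit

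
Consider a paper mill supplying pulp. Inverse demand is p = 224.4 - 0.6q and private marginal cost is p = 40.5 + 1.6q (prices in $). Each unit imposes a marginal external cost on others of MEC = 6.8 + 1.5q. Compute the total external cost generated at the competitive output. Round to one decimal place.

$5809.0

Market equilibrium (private): 40.5 + 1.6q = 224.4 - 0.6q → q_m = 83.5909.
Total external cost = ∫₀^{q_m} (6.8 + 1.5q) dq = 6.8×83.5909 + ½×1.5×83.5909² = 5808.9970.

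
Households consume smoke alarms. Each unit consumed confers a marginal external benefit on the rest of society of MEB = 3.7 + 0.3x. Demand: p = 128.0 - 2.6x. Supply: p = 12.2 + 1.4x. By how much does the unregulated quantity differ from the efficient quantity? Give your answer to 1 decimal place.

3.3 units

Market equilibrium (private): 12.2 + 1.4x = 128.0 - 2.6x → x_m = 28.9500.
Social marginal benefit = demand + MEB = 131.7 - 2.3x.
Set SMB = MC: 131.7 - 2.3x = 12.2 + 1.4x → x* = 32.2973.
Gap = |28.9500 − 32.2973| = 3.3473.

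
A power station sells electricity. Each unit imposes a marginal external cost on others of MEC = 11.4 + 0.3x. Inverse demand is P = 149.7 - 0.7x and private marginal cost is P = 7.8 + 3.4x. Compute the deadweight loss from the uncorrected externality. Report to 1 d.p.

Market equilibrium (private): 7.8 + 3.4x = 149.7 - 0.7x → x_m = 34.6098.
Social marginal cost = private MC + MEC = 19.2 + 3.7x.
Set SMC = demand: 19.2 + 3.7x = 149.7 - 0.7x → x* = 29.6591.
Between x* and x_m the wedge SMC − demand runs linearly from 0 to MEC(x_m), so the loss is a triangle.
DWL = ½ × 4.9507 × 21.7829 = 53.9203.

DWL = 53.9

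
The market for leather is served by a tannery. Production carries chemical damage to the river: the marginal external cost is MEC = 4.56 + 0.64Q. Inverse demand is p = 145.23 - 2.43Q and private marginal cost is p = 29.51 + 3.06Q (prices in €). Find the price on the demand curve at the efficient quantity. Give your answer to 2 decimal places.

Social marginal cost = private MC + MEC = 34.07 + 3.70Q.
Set SMC = demand: 34.07 + 3.70Q = 145.23 - 2.43Q → Q* = 18.1338.
Consumer price on the demand curve at Q*: 145.23 − 2.43×18.1338 = 101.1649.

P = €101.16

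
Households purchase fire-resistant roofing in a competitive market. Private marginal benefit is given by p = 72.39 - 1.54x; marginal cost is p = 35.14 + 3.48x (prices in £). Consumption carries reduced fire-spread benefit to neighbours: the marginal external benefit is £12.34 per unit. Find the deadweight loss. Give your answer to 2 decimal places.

DWL = £15.17

Market equilibrium (private): 35.14 + 3.48x = 72.39 - 1.54x → x_m = 7.4203.
Social marginal benefit = demand + MEB = 84.73 - 1.54x.
Set SMB = MC: 84.73 - 1.54x = 35.14 + 3.48x → x* = 9.8785.
The welfare-loss triangle has base |x_m − x*| and height MEB(x_m) (the vertical gap between SMB and MC is zero at x* and MEB at x_m).
DWL = ½ × 2.4582 × 12.3400 = 15.1671.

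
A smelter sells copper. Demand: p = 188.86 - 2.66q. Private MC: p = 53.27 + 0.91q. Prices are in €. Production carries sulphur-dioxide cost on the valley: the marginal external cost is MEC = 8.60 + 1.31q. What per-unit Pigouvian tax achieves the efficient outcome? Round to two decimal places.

Social marginal cost = private MC + MEC = 61.87 + 2.22q.
Set SMC = demand: 61.87 + 2.22q = 188.86 - 2.66q → q* = 26.0225.
The Pigouvian tax equals MEC at q*: 8.60 + 1.31×26.0225 = 42.6895.

tax = €42.69 per unit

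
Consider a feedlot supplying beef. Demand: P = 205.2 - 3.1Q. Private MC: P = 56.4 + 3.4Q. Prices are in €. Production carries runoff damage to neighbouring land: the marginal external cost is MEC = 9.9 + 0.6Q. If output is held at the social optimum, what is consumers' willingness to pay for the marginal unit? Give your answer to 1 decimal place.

Social marginal cost = private MC + MEC = 66.3 + 4.0Q.
Set SMC = demand: 66.3 + 4.0Q = 205.2 - 3.1Q → Q* = 19.5634.
Consumer price on the demand curve at Q*: 205.2 − 3.1×19.5634 = 144.5535.

P = €144.6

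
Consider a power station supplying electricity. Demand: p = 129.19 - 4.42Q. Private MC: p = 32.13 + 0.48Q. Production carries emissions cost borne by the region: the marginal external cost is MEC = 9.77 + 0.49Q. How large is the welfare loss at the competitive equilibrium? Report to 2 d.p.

Market equilibrium (private): 32.13 + 0.48Q = 129.19 - 4.42Q → Q_m = 19.8082.
Social marginal cost = private MC + MEC = 41.90 + 0.97Q.
Set SMC = demand: 41.90 + 0.97Q = 129.19 - 4.42Q → Q* = 16.1948.
The welfare-loss triangle has base |Q_m − Q*| and height MEC(Q_m) (the vertical gap between SMC and demand is zero at Q* and MEC at Q_m).
DWL = ½ × 3.6134 × 19.4760 = 35.1873.

DWL = 35.19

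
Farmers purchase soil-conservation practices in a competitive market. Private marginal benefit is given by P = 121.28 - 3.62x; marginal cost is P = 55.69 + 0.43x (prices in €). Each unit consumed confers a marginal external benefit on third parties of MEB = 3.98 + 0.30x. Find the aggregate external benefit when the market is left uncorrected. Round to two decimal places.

€103.80

Market equilibrium (private): 55.69 + 0.43x = 121.28 - 3.62x → x_m = 16.1951.
Total external benefit = ∫₀^{x_m} (3.98 + 0.30x) dx = 3.98×16.1951 + ½×0.30×16.1951² = 103.7987.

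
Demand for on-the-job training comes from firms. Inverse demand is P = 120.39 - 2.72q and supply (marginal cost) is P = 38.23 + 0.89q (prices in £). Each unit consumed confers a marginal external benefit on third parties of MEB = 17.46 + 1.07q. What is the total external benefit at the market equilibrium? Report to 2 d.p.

Market equilibrium (private): 38.23 + 0.89q = 120.39 - 2.72q → q_m = 22.7590.
Total external benefit = ∫₀^{q_m} (17.46 + 1.07q) dq = 17.46×22.7590 + ½×1.07×22.7590² = 674.4872.

£674.49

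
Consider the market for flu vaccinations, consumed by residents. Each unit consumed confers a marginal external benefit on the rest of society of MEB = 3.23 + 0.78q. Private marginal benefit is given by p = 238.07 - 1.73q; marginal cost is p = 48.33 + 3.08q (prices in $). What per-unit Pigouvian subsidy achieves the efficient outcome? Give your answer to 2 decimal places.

Social marginal benefit = demand + MEB = 241.30 - 0.95q.
Set SMB = MC: 241.30 - 0.95q = 48.33 + 3.08q → q* = 47.8834.
The Pigouvian subsidy equals MEB at q*: 3.23 + 0.78×47.8834 = 40.5791.

subsidy = $40.58 per unit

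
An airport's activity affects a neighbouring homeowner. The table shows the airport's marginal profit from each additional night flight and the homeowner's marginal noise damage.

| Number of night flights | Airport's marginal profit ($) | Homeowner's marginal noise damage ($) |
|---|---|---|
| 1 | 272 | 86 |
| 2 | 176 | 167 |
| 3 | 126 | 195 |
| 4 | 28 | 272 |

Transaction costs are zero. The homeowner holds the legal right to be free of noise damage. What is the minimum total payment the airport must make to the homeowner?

$253

Efficient level: marginal profit ≥ marginal noise damage through level 2, so k* = 2.
With the homeowner holding the right, the airport must at least compensate total damage at k*: 86 + 167 = 253.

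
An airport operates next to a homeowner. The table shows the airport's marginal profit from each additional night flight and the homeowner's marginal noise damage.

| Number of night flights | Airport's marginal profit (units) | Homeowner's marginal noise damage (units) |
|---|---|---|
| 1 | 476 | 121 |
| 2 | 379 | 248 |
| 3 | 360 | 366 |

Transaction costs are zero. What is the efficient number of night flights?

2

Bargaining reaches the level where marginal profit last exceeds marginal noise damage.
That holds through level 2 (379 ≥ 248) but not at 3 (360 < 366).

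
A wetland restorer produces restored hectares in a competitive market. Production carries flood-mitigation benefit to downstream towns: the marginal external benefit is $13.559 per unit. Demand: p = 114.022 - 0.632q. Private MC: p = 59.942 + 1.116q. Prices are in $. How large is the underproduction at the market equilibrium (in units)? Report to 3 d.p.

Market equilibrium (private): 59.942 + 1.116q = 114.022 - 0.632q → q_m = 30.9382.
Social marginal cost = private MC − MEB = 46.383 + 1.116q.
Set SMC = demand: 46.383 + 1.116q = 114.022 - 0.632q → q* = 38.6951.
Gap = |30.9382 − 38.6951| = 7.7569.

7.757 units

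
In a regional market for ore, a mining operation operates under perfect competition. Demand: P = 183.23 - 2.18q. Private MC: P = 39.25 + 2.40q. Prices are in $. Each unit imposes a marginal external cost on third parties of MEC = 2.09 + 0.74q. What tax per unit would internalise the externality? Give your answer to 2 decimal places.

tax = $21.83 per unit

Social marginal cost = private MC + MEC = 41.34 + 3.14q.
Set SMC = demand: 41.34 + 3.14q = 183.23 - 2.18q → q* = 26.6711.
The Pigouvian tax equals MEC at q*: 2.09 + 0.74×26.6711 = 21.8266.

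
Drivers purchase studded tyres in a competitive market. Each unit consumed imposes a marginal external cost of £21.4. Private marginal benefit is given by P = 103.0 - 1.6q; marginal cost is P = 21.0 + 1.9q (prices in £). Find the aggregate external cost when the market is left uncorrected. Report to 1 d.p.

£501.4

Market equilibrium (private): 21.0 + 1.9q = 103.0 - 1.6q → q_m = 23.4286.
Total external cost = MEC × q_m = 21.4 × 23.4286 = 501.3720.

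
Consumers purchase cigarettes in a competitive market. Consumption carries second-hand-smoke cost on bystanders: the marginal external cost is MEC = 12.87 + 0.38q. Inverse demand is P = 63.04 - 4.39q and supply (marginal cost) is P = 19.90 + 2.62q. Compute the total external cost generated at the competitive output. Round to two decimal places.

86.40

Market equilibrium (private): 19.90 + 2.62q = 63.04 - 4.39q → q_m = 6.1541.
Total external cost = ∫₀^{q_m} (12.87 + 0.38q) dq = 12.87×6.1541 + ½×0.38×6.1541² = 86.3991.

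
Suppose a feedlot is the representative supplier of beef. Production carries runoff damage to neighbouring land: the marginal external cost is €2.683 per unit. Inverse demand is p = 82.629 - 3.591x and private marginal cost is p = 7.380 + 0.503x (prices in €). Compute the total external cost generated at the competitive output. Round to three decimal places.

Market equilibrium (private): 7.380 + 0.503x = 82.629 - 3.591x → x_m = 18.3803.
Total external cost = MEC × x_m = 2.683 × 18.3803 = 49.3143.

€49.314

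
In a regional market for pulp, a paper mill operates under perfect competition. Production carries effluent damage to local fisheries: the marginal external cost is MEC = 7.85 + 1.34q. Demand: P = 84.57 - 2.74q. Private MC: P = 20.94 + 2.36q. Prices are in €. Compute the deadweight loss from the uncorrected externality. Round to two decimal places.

DWL = €46.86

Market equilibrium (private): 20.94 + 2.36q = 84.57 - 2.74q → q_m = 12.4765.
Social marginal cost = private MC + MEC = 28.79 + 3.70q.
Set SMC = demand: 28.79 + 3.70q = 84.57 - 2.74q → q* = 8.6615.
Between q* and q_m the wedge SMC − demand runs linearly from 0 to MEC(q_m), so the loss is a triangle.
DWL = ½ × 3.8150 × 24.5685 = 46.8644.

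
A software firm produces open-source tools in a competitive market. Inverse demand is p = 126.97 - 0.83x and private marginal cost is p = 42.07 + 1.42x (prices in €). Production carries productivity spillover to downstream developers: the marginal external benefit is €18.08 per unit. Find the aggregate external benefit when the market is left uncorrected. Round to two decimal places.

€682.22

Market equilibrium (private): 42.07 + 1.42x = 126.97 - 0.83x → x_m = 37.7333.
Total external benefit = MEB × x_m = 18.08 × 37.7333 = 682.2181.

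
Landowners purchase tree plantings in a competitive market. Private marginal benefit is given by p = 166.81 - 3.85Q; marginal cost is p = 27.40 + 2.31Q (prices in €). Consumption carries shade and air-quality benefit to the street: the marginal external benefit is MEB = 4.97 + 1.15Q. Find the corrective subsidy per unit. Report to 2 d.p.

subsidy = €38.11 per unit

Social marginal benefit = demand + MEB = 171.78 - 2.70Q.
Set SMB = MC: 171.78 - 2.70Q = 27.40 + 2.31Q → Q* = 28.8184.
The Pigouvian subsidy equals MEB at Q*: 4.97 + 1.15×28.8184 = 38.1112.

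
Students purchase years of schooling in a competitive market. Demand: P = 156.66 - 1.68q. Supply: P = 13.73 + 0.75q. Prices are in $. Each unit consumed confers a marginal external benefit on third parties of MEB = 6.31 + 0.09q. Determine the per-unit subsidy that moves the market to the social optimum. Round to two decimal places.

Social marginal benefit = demand + MEB = 162.97 - 1.59q.
Set SMB = MC: 162.97 - 1.59q = 13.73 + 0.75q → q* = 63.7778.
The Pigouvian subsidy equals MEB at q*: 6.31 + 0.09×63.7778 = 12.0500.

subsidy = $12.05 per unit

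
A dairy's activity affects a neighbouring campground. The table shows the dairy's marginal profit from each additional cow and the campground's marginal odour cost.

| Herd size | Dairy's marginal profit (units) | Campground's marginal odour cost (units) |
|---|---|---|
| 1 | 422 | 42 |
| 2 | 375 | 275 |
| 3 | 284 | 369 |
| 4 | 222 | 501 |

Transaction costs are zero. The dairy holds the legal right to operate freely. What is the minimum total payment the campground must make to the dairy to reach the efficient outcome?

Left alone the dairy would choose level 4 (marginal profit stays positive).
Efficient level: k* = 2 (marginal profit ≥ marginal odour cost through 2).
The campground must at least cover the dairy's forgone profit from cutting 4→2: 284 + 222 = 506.

506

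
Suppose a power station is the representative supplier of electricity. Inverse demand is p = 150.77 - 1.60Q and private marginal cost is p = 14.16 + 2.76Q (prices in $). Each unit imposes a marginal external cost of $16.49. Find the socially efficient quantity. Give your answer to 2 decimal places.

Social marginal cost = private MC + MEC = 30.65 + 2.76Q.
Set SMC = demand: 30.65 + 2.76Q = 150.77 - 1.60Q → Q* = 27.5505.

Q* = 27.55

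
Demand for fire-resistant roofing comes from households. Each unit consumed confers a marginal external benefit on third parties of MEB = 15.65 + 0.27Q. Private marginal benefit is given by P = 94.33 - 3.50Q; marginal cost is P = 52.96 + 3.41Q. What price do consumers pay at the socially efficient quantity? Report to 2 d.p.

Social marginal benefit = demand + MEB = 109.98 - 3.23Q.
Set SMB = MC: 109.98 - 3.23Q = 52.96 + 3.41Q → Q* = 8.5873.
Consumer price on the demand curve at Q*: 94.33 − 3.50×8.5873 = 64.2745.

P = 64.27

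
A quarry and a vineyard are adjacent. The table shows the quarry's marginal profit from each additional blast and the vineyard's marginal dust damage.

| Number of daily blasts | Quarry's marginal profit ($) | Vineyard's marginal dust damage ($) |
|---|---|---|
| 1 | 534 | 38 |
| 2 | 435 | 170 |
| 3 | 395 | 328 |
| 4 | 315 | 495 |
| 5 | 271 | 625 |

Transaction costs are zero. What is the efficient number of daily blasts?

Bargaining reaches the level where marginal profit last exceeds marginal dust damage.
That holds through level 3 (395 ≥ 328) but not at 4 (315 < 495).

3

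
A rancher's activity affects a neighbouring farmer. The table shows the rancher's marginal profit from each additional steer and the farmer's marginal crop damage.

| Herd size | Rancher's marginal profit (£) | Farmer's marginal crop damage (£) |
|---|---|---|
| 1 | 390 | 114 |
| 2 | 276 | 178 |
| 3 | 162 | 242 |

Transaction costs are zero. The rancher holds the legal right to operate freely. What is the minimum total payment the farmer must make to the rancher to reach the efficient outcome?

Left alone the rancher would choose level 3 (marginal profit stays positive).
Efficient level: k* = 2 (marginal profit ≥ marginal crop damage through 2).
The farmer must at least cover the rancher's forgone profit from cutting 3→2: 162 = 162.

£162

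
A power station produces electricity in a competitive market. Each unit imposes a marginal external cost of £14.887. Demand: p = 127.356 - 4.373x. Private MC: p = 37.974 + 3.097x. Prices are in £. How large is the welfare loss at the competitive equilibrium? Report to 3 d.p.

DWL = £14.834

Market equilibrium (private): 37.974 + 3.097x = 127.356 - 4.373x → x_m = 11.9655.
Social marginal cost = private MC + MEC = 52.861 + 3.097x.
Set SMC = demand: 52.861 + 3.097x = 127.356 - 4.373x → x* = 9.9726.
Height of the DWL triangle at x_m is SMC(x_m) − demand(x_m) = MEC(x_m) = 14.8870.
DWL = ½ × 1.9929 × 14.8870 = 14.8342.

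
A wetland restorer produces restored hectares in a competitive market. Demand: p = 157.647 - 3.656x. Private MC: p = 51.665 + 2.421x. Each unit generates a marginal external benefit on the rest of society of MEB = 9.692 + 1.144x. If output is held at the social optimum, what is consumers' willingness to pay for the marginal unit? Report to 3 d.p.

Social marginal cost = private MC − MEB = 41.973 + 1.277x.
Set SMC = demand: 41.973 + 1.277x = 157.647 - 3.656x → x* = 23.4490.
Consumer price on the demand curve at x*: 157.647 − 3.656×23.4490 = 71.9175.

P = 71.917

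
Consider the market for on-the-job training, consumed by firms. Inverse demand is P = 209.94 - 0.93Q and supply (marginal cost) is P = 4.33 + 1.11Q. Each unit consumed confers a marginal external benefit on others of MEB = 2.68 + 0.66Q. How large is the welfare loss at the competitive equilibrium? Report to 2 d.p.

Market equilibrium (private): 4.33 + 1.11Q = 209.94 - 0.93Q → Q_m = 100.7892.
Social marginal benefit = demand + MEB = 212.62 - 0.27Q.
Set SMB = MC: 212.62 - 0.27Q = 4.33 + 1.11Q → Q* = 150.9348.
Between Q* and Q_m the wedge SMB − MC runs linearly from 0 to MEB(Q_m), so the loss is a triangle.
DWL = ½ × 50.1456 × 69.2009 = 1735.0603.

DWL = 1735.06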